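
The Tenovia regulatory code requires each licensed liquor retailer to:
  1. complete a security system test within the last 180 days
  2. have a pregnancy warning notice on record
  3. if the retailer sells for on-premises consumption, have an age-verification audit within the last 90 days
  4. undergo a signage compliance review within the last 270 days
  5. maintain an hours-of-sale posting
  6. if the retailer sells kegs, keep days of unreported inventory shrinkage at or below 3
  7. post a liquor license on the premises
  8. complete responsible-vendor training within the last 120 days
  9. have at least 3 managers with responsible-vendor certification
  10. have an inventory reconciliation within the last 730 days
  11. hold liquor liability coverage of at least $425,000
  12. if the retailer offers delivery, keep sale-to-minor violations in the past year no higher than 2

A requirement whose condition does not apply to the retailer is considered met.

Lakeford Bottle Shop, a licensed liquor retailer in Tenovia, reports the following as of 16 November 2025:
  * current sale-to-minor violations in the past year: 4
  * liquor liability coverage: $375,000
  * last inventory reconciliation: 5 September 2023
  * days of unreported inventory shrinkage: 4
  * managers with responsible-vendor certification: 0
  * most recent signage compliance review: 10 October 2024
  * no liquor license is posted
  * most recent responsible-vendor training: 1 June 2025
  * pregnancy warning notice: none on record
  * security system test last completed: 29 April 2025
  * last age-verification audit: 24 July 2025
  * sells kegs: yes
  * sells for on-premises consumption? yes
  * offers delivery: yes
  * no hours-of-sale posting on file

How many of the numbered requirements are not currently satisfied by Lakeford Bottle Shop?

1. security system test 201 days ago vs limit 180 → not met
2. pregnancy warning notice absent → not met
3. condition 'sells for on-premises consumption' holds; age-verification audit 115 days ago vs limit 90 → not met
4. signage compliance review 402 days ago vs limit 270 → not met
5. hours-of-sale posting absent → not met
6. condition 'sells kegs' holds; days of unreported inventory shrinkage 4 > 3 → not met
7. liquor license absent → not met
8. responsible-vendor training 168 days ago vs limit 120 → not met
9. managers with responsible-vendor certification 0 < 3 → not met
10. inventory reconciliation 803 days ago vs limit 730 → not met
11. liquor liability coverage $375,000 < $425,000 → not met
12. condition 'offers delivery' holds; sale-to-minor violations in the past year 4 > 2 → not met
Not met: 12 of 12

12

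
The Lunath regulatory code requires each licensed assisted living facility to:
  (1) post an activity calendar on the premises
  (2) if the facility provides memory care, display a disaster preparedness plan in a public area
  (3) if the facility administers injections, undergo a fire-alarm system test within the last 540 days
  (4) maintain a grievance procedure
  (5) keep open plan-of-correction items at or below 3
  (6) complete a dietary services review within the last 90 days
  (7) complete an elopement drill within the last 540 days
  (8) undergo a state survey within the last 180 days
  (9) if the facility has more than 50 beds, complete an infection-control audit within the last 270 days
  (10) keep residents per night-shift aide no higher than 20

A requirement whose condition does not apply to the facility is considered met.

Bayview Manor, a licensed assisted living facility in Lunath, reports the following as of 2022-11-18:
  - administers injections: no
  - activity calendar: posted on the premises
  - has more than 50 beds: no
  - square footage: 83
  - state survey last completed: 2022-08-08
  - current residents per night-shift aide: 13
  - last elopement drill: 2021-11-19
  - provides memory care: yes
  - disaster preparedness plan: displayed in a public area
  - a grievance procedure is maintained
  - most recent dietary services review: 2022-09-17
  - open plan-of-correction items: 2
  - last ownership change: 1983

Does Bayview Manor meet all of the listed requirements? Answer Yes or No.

1. activity calendar present → met
2. condition 'provides memory care' holds; disaster preparedness plan present → met
3. condition 'administers injections' does not hold → requirement n/a → met
4. grievance procedure present → met
5. open plan-of-correction items 2 ≤ 3 → met
6. dietary services review 62 days ago vs limit 90 → met
7. elopement drill 364 days ago vs limit 540 → met
8. state survey 102 days ago vs limit 180 → met
9. condition 'has more than 50 beds' does not hold → requirement n/a → met
10. residents per night-shift aide 13 ≤ 20 → met
All met.

Yes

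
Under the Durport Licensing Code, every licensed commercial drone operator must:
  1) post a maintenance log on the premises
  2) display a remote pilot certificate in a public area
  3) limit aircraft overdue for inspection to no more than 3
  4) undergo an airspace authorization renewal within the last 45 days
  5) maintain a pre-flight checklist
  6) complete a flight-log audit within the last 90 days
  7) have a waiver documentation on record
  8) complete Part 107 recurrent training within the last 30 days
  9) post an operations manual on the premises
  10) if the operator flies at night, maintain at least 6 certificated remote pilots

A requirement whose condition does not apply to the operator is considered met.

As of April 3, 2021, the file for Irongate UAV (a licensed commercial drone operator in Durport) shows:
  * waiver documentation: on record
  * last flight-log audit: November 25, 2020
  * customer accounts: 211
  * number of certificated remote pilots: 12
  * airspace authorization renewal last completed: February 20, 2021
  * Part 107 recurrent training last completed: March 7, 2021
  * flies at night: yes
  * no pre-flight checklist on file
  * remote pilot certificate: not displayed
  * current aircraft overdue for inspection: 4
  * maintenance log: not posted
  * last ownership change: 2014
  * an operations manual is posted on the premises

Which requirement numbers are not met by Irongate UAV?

1. maintenance log absent → not met
2. remote pilot certificate absent → not met
3. aircraft overdue for inspection 4 > 3 → not met
4. airspace authorization renewal 42 days ago vs limit 45 → met
5. pre-flight checklist absent → not met
6. flight-log audit 129 days ago vs limit 90 → not met
7. waiver documentation present → met
8. Part 107 recurrent training 27 days ago vs limit 30 → met
9. operations manual present → met
10. condition 'flies at night' holds; certificated remote pilots 12 ≥ 6 → met
Not met: 1, 2, 3, 5, 6

1, 2, 3, 5, 6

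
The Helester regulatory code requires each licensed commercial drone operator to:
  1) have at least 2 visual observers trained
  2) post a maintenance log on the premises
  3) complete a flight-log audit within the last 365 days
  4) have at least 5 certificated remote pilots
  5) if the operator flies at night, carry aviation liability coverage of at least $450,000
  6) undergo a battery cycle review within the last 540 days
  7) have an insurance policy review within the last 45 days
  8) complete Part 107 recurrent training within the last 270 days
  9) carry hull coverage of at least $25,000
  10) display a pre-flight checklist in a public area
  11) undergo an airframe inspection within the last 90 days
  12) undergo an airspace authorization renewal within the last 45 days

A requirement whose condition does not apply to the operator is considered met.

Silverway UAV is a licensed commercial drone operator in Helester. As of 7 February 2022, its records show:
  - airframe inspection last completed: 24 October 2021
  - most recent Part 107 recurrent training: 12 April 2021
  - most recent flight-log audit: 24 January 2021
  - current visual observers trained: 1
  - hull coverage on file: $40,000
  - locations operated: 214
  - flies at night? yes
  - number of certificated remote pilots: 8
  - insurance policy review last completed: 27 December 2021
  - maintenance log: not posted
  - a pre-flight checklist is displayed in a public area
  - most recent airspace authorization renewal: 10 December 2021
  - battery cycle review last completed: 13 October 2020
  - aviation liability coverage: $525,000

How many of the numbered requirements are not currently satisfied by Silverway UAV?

1. visual observers trained 1 < 2 → not met
2. maintenance log absent → not met
3. flight-log audit 379 days ago vs limit 365 → not met
4. certificated remote pilots 8 ≥ 5 → met
5. condition 'flies at night' holds; aviation liability coverage $525,000 ≥ $450,000 → met
6. battery cycle review 482 days ago vs limit 540 → met
7. insurance policy review 42 days ago vs limit 45 → met
8. Part 107 recurrent training 301 days ago vs limit 270 → not met
9. hull coverage $40,000 ≥ $25,000 → met
10. pre-flight checklist present → met
11. airframe inspection 106 days ago vs limit 90 → not met
12. airspace authorization renewal 59 days ago vs limit 45 → not met
Not met: 6 of 12

6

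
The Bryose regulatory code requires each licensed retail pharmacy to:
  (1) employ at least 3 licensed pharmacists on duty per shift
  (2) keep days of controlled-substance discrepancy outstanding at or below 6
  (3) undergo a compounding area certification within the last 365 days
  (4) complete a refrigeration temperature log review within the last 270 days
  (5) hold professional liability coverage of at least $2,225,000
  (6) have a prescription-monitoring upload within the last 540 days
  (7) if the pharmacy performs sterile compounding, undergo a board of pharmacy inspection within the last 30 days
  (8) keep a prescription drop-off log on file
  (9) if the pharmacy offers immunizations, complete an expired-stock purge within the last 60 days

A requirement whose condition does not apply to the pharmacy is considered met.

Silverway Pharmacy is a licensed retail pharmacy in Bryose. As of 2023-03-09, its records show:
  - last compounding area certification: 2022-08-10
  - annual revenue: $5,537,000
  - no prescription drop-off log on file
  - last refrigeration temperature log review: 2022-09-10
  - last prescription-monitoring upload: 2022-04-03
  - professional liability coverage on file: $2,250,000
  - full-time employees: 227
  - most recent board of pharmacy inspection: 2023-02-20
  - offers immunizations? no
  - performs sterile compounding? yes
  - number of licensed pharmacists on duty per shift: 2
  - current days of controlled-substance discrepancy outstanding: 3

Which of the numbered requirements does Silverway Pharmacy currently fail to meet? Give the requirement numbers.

1. licensed pharmacists on duty per shift 2 < 3 → not met
2. days of controlled-substance discrepancy outstanding 3 ≤ 6 → met
3. compounding area certification 211 days ago vs limit 365 → met
4. refrigeration temperature log review 180 days ago vs limit 270 → met
5. professional liability coverage $2,250,000 ≥ $2,225,000 → met
6. prescription-monitoring upload 340 days ago vs limit 540 → met
7. condition 'performs sterile compounding' holds; board of pharmacy inspection 17 days ago vs limit 30 → met
8. prescription drop-off log absent → not met
9. condition 'offers immunizations' does not hold → requirement n/a → met
Not met: 1, 8

1, 8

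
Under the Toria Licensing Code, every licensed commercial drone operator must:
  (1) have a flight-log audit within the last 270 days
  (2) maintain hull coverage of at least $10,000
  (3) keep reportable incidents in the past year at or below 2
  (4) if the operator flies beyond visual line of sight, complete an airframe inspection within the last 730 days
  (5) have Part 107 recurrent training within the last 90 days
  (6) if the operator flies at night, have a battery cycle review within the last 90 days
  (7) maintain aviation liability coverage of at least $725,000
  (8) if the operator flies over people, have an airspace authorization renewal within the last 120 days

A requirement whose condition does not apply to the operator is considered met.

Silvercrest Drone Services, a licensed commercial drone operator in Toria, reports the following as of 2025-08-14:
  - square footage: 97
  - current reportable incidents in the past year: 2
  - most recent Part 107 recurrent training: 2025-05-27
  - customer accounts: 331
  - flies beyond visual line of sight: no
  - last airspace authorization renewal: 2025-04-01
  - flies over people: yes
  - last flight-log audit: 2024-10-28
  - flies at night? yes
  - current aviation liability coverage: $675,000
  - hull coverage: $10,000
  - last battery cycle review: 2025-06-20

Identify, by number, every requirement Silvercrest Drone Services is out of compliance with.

1, 7, 8

1. flight-log audit 290 days ago vs limit 270 → not met
2. hull coverage $10,000 ≥ $10,000 → met
3. reportable incidents in the past year 2 ≤ 2 → met
4. condition 'flies beyond visual line of sight' does not hold → requirement n/a → met
5. Part 107 recurrent training 79 days ago vs limit 90 → met
6. condition 'flies at night' holds; battery cycle review 55 days ago vs limit 90 → met
7. aviation liability coverage $675,000 < $725,000 → not met
8. condition 'flies over people' holds; airspace authorization renewal 135 days ago vs limit 120 → not met
Not met: 1, 7, 8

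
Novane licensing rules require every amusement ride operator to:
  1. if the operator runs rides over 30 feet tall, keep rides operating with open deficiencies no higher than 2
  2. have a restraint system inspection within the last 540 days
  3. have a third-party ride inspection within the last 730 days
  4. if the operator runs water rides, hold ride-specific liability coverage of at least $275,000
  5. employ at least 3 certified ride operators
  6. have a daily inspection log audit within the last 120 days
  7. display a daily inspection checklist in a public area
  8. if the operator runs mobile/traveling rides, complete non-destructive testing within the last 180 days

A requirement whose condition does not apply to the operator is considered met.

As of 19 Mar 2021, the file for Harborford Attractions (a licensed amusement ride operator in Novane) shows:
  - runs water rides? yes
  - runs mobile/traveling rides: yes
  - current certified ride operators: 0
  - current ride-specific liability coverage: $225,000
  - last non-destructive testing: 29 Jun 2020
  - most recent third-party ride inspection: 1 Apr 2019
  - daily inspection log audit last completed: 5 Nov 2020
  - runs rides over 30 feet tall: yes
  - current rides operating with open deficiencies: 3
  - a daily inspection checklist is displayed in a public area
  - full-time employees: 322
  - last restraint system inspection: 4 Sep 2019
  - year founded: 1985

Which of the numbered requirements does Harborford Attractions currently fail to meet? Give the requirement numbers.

1. condition 'runs rides over 30 feet tall' holds; rides operating with open deficiencies 3 > 2 → not met
2. restraint system inspection 562 days ago vs limit 540 → not met
3. third-party ride inspection 718 days ago vs limit 730 → met
4. condition 'runs water rides' holds; ride-specific liability coverage $225,000 < $275,000 → not met
5. certified ride operators 0 < 3 → not met
6. daily inspection log audit 134 days ago vs limit 120 → not met
7. daily inspection checklist present → met
8. condition 'runs mobile/traveling rides' holds; non-destructive testing 263 days ago vs limit 180 → not met
Not met: 1, 2, 4, 5, 6, 8

1, 2, 4, 5, 6, 8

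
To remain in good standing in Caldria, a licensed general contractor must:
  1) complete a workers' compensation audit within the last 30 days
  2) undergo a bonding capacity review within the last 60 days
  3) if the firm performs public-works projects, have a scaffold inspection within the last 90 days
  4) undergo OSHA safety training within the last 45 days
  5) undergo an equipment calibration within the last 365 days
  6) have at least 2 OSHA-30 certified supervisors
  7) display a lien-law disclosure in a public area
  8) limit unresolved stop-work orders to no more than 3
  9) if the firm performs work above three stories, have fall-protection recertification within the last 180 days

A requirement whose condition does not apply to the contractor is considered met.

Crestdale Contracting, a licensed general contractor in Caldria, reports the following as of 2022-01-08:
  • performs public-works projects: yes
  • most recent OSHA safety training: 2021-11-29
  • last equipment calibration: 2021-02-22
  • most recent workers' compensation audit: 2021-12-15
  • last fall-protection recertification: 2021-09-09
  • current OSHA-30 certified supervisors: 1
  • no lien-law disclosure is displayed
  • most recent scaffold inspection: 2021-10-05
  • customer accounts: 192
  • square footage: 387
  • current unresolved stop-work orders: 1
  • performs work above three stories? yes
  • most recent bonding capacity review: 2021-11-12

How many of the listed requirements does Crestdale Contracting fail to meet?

1. workers' compensation audit 24 days ago vs limit 30 → met
2. bonding capacity review 57 days ago vs limit 60 → met
3. condition 'performs public-works projects' holds; scaffold inspection 95 days ago vs limit 90 → not met
4. OSHA safety training 40 days ago vs limit 45 → met
5. equipment calibration 320 days ago vs limit 365 → met
6. OSHA-30 certified supervisors 1 < 2 → not met
7. lien-law disclosure absent → not met
8. unresolved stop-work orders 1 ≤ 3 → met
9. condition 'performs work above three stories' holds; fall-protection recertification 121 days ago vs limit 180 → met
Not met: 3 of 9

3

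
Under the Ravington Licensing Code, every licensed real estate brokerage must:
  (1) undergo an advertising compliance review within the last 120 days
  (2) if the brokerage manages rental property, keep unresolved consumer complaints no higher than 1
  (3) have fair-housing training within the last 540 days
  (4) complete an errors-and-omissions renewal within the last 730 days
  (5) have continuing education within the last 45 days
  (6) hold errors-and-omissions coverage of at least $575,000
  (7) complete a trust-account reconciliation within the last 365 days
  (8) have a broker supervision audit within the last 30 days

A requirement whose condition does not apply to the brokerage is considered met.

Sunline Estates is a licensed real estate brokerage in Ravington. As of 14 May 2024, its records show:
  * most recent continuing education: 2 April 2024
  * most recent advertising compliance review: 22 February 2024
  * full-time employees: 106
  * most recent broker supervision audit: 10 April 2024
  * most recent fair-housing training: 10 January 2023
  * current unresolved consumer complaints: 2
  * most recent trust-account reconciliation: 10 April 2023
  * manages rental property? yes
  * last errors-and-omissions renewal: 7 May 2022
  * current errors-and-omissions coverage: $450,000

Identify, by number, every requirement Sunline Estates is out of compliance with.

1. advertising compliance review 82 days ago vs limit 120 → met
2. condition 'manages rental property' holds; unresolved consumer complaints 2 > 1 → not met
3. fair-housing training 490 days ago vs limit 540 → met
4. errors-and-omissions renewal 738 days ago vs limit 730 → not met
5. continuing education 42 days ago vs limit 45 → met
6. errors-and-omissions coverage $450,000 < $575,000 → not met
7. trust-account reconciliation 400 days ago vs limit 365 → not met
8. broker supervision audit 34 days ago vs limit 30 → not met
Not met: 2, 4, 6, 7, 8

2, 4, 6, 7, 8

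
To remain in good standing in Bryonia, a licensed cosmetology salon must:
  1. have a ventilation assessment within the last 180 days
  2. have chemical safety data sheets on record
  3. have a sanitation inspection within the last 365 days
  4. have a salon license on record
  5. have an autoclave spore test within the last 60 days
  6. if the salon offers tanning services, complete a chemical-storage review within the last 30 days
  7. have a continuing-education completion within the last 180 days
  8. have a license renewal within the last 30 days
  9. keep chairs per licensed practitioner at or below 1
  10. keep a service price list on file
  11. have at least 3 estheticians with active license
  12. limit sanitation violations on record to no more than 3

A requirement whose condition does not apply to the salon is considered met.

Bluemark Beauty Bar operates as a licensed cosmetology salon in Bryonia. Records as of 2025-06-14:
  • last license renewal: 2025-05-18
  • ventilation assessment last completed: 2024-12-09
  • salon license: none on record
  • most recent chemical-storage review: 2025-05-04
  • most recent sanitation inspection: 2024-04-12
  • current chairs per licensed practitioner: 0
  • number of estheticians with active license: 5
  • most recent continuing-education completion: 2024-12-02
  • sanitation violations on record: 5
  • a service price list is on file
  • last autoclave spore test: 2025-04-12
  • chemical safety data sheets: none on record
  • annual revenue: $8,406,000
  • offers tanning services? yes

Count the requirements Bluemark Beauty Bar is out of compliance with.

1. ventilation assessment 187 days ago vs limit 180 → not met
2. chemical safety data sheets absent → not met
3. sanitation inspection 428 days ago vs limit 365 → not met
4. salon license absent → not met
5. autoclave spore test 63 days ago vs limit 60 → not met
6. condition 'offers tanning services' holds; chemical-storage review 41 days ago vs limit 30 → not met
7. continuing-education completion 194 days ago vs limit 180 → not met
8. license renewal 27 days ago vs limit 30 → met
9. chairs per licensed practitioner 0 ≤ 1 → met
10. service price list present → met
11. estheticians with active license 5 ≥ 3 → met
12. sanitation violations on record 5 > 3 → not met
Not met: 8 of 12

8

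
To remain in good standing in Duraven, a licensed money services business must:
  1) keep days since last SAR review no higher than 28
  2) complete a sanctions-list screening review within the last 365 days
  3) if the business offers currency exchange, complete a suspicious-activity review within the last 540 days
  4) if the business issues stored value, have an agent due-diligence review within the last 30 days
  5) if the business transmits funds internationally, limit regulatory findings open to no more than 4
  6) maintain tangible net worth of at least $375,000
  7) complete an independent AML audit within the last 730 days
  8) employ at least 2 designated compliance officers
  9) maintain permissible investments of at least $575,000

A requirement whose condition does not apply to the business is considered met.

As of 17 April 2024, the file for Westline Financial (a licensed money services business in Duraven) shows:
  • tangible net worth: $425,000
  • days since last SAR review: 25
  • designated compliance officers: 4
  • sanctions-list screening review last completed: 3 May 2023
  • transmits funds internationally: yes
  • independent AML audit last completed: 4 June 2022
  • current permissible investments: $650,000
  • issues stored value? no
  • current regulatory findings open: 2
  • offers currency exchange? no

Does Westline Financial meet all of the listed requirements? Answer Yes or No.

1. days since last SAR review 25 ≤ 28 → met
2. sanctions-list screening review 350 days ago vs limit 365 → met
3. condition 'offers currency exchange' does not hold → requirement n/a → met
4. condition 'issues stored value' does not hold → requirement n/a → met
5. condition 'transmits funds internationally' holds; regulatory findings open 2 ≤ 4 → met
6. tangible net worth $425,000 ≥ $375,000 → met
7. independent AML audit 683 days ago vs limit 730 → met
8. designated compliance officers 4 ≥ 2 → met
9. permissible investments $650,000 ≥ $575,000 → met
All met.

Yes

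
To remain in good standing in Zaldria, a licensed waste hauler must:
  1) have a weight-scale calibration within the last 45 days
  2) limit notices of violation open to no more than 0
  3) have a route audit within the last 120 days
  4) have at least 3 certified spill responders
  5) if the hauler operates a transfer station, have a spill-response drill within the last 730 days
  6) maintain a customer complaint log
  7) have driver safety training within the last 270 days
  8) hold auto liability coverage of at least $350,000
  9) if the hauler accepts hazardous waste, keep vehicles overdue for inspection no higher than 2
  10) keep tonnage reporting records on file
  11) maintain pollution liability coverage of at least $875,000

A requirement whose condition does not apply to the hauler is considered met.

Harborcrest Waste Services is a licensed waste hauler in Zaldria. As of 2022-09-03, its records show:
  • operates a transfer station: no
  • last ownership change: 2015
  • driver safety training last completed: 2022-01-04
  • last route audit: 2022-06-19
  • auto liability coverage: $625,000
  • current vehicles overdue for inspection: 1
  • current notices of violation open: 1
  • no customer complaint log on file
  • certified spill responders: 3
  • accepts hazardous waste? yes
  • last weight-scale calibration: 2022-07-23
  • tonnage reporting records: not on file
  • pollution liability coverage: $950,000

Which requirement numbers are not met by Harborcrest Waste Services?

1. weight-scale calibration 42 days ago vs limit 45 → met
2. notices of violation open 1 > 0 → not met
3. route audit 76 days ago vs limit 120 → met
4. certified spill responders 3 ≥ 3 → met
5. condition 'operates a transfer station' does not hold → requirement n/a → met
6. customer complaint log absent → not met
7. driver safety training 242 days ago vs limit 270 → met
8. auto liability coverage $625,000 ≥ $350,000 → met
9. condition 'accepts hazardous waste' holds; vehicles overdue for inspection 1 ≤ 2 → met
10. tonnage reporting records absent → not met
11. pollution liability coverage $950,000 ≥ $875,000 → met
Not met: 2, 6, 10

2, 6, 10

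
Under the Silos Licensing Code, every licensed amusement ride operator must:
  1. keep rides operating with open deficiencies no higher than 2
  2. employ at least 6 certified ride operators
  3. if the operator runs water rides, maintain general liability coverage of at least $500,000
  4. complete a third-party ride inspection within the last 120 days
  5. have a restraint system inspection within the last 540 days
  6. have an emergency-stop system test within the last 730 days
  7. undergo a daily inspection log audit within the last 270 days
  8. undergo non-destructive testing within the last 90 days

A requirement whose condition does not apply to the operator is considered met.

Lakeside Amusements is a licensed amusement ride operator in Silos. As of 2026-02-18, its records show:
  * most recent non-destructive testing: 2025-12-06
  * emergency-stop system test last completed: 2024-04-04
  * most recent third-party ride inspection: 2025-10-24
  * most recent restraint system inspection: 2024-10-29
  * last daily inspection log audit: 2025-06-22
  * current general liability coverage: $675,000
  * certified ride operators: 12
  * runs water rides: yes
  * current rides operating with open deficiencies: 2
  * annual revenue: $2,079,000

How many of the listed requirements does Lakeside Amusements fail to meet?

1. rides operating with open deficiencies 2 ≤ 2 → met
2. certified ride operators 12 ≥ 6 → met
3. condition 'runs water rides' holds; general liability coverage $675,000 ≥ $500,000 → met
4. third-party ride inspection 117 days ago vs limit 120 → met
5. restraint system inspection 477 days ago vs limit 540 → met
6. emergency-stop system test 685 days ago vs limit 730 → met
7. daily inspection log audit 241 days ago vs limit 270 → met
8. non-destructive testing 74 days ago vs limit 90 → met
Not met: 0 of 8

0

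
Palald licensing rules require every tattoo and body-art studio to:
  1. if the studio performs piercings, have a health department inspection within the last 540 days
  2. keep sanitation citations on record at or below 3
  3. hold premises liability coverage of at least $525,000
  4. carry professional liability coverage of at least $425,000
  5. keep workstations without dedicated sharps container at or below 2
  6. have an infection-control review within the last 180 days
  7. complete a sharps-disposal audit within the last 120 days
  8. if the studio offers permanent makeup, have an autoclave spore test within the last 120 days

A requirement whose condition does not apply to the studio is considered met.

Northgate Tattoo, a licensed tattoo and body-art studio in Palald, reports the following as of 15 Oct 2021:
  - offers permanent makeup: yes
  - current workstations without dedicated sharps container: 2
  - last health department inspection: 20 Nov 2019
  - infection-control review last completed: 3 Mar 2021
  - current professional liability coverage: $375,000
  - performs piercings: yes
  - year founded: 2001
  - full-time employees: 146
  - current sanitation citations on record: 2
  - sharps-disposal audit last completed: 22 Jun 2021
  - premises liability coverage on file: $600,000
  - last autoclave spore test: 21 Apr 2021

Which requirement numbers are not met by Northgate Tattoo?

1. condition 'performs piercings' holds; health department inspection 695 days ago vs limit 540 → not met
2. sanitation citations on record 2 ≤ 3 → met
3. premises liability coverage $600,000 ≥ $525,000 → met
4. professional liability coverage $375,000 < $425,000 → not met
5. workstations without dedicated sharps container 2 ≤ 2 → met
6. infection-control review 226 days ago vs limit 180 → not met
7. sharps-disposal audit 115 days ago vs limit 120 → met
8. condition 'offers permanent makeup' holds; autoclave spore test 177 days ago vs limit 120 → not met
Not met: 1, 4, 6, 8

1, 4, 6, 8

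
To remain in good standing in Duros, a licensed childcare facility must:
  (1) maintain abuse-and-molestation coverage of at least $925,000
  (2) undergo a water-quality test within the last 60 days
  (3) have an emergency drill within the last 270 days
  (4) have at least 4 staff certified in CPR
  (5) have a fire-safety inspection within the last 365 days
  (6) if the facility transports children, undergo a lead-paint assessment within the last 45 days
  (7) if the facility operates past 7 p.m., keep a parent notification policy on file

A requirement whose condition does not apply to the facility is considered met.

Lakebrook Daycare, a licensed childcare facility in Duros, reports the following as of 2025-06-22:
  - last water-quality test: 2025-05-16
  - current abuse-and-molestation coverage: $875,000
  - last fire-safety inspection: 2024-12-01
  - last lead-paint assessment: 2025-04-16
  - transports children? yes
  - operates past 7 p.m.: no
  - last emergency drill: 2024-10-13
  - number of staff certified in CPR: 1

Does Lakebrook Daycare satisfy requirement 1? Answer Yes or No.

No

1. abuse-and-molestation coverage $875,000 < $925,000 → not met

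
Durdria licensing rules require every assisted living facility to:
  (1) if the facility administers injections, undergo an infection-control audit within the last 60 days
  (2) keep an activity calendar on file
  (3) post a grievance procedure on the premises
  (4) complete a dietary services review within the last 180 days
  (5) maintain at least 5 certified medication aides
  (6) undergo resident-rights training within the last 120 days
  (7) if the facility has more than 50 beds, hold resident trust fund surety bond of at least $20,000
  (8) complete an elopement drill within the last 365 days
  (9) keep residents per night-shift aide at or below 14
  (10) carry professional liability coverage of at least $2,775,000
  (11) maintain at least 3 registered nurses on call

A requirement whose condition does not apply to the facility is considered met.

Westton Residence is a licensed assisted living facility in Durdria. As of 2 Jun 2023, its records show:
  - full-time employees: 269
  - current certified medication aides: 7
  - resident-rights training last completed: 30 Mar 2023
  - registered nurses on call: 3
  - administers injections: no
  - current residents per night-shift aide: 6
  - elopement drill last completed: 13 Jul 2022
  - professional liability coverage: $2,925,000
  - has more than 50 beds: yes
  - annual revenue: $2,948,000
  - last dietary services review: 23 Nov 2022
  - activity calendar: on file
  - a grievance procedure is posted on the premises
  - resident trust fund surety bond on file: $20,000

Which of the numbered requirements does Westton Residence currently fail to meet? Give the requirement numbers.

4

1. condition 'administers injections' does not hold → requirement n/a → met
2. activity calendar present → met
3. grievance procedure present → met
4. dietary services review 191 days ago vs limit 180 → not met
5. certified medication aides 7 ≥ 5 → met
6. resident-rights training 64 days ago vs limit 120 → met
7. condition 'has more than 50 beds' holds; resident trust fund surety bond $20,000 ≥ $20,000 → met
8. elopement drill 324 days ago vs limit 365 → met
9. residents per night-shift aide 6 ≤ 14 → met
10. professional liability coverage $2,925,000 ≥ $2,775,000 → met
11. registered nurses on call 3 ≥ 3 → met
Not met: 4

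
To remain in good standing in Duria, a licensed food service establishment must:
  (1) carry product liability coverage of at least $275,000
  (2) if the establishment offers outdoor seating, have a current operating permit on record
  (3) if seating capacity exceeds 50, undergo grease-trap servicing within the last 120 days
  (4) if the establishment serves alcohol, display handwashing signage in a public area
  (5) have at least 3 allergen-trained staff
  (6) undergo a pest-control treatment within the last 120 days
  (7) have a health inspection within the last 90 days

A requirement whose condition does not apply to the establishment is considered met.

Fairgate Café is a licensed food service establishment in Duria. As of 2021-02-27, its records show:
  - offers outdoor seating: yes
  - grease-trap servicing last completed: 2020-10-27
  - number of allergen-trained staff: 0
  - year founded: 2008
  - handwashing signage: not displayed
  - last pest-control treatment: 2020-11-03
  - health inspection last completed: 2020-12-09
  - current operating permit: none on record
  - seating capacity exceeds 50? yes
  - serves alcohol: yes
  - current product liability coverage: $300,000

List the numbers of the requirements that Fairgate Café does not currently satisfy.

1. product liability coverage $300,000 ≥ $275,000 → met
2. condition 'offers outdoor seating' holds; current operating permit absent → not met
3. condition 'seating capacity exceeds 50' holds; grease-trap servicing 123 days ago vs limit 120 → not met
4. condition 'serves alcohol' holds; handwashing signage absent → not met
5. allergen-trained staff 0 < 3 → not met
6. pest-control treatment 116 days ago vs limit 120 → met
7. health inspection 80 days ago vs limit 90 → met
Not met: 2, 3, 4, 5

2, 3, 4, 5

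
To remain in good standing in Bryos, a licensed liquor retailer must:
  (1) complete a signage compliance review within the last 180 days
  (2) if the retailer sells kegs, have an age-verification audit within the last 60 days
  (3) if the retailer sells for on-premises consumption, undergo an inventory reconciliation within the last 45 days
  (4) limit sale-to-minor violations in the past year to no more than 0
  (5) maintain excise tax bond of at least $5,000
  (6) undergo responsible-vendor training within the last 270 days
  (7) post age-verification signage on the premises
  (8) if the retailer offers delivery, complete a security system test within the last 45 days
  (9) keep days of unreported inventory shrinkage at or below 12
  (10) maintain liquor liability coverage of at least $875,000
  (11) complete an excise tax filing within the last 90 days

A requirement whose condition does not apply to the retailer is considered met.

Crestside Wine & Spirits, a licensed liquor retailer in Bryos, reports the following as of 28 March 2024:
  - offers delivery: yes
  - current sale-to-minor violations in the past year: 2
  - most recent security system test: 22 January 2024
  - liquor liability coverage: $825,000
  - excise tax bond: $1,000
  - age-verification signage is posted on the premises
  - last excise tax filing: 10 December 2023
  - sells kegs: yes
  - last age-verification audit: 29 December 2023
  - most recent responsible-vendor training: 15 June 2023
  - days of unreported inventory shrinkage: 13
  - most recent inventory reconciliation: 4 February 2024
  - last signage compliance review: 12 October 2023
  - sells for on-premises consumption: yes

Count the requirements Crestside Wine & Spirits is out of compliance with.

9

1. signage compliance review 168 days ago vs limit 180 → met
2. condition 'sells kegs' holds; age-verification audit 90 days ago vs limit 60 → not met
3. condition 'sells for on-premises consumption' holds; inventory reconciliation 53 days ago vs limit 45 → not met
4. sale-to-minor violations in the past year 2 > 0 → not met
5. excise tax bond $1,000 < $5,000 → not met
6. responsible-vendor training 287 days ago vs limit 270 → not met
7. age-verification signage present → met
8. condition 'offers delivery' holds; security system test 66 days ago vs limit 45 → not met
9. days of unreported inventory shrinkage 13 > 12 → not met
10. liquor liability coverage $825,000 < $875,000 → not met
11. excise tax filing 109 days ago vs limit 90 → not met
Not met: 9 of 11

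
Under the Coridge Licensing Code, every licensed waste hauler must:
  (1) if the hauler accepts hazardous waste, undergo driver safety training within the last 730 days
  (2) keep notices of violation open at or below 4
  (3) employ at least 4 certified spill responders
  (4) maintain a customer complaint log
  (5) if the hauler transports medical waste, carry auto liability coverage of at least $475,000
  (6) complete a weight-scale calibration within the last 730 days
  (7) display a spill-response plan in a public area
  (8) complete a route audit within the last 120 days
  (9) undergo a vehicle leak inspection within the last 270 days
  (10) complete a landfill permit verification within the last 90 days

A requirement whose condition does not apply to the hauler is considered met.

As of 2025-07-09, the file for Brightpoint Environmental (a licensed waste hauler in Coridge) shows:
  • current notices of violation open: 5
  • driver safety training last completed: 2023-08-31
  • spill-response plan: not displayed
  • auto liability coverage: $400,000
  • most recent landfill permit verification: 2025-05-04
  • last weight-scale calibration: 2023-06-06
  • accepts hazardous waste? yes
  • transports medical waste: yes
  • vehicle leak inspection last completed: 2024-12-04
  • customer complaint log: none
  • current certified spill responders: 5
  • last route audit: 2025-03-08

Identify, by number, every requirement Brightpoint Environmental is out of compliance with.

1. condition 'accepts hazardous waste' holds; driver safety training 678 days ago vs limit 730 → met
2. notices of violation open 5 > 4 → not met
3. certified spill responders 5 ≥ 4 → met
4. customer complaint log absent → not met
5. condition 'transports medical waste' holds; auto liability coverage $400,000 < $475,000 → not met
6. weight-scale calibration 764 days ago vs limit 730 → not met
7. spill-response plan absent → not met
8. route audit 123 days ago vs limit 120 → not met
9. vehicle leak inspection 217 days ago vs limit 270 → met
10. landfill permit verification 66 days ago vs limit 90 → met
Not met: 2, 4, 5, 6, 7, 8

2, 4, 5, 6, 7, 8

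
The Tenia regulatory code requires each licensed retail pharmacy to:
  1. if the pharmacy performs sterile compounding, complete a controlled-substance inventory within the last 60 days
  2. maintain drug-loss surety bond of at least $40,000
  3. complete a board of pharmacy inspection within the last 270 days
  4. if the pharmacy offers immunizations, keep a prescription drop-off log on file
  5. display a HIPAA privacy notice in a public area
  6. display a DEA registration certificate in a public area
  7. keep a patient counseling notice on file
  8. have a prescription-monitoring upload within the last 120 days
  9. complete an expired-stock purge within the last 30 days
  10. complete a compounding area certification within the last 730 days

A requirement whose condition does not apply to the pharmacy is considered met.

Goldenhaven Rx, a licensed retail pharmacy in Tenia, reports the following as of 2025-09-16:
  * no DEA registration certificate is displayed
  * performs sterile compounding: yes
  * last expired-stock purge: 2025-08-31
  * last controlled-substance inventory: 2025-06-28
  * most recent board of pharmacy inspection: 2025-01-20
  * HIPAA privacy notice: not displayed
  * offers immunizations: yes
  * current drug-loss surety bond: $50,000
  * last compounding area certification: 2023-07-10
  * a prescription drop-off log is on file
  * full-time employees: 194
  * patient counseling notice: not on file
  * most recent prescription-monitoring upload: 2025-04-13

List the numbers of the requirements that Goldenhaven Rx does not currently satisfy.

1. condition 'performs sterile compounding' holds; controlled-substance inventory 80 days ago vs limit 60 → not met
2. drug-loss surety bond $50,000 ≥ $40,000 → met
3. board of pharmacy inspection 239 days ago vs limit 270 → met
4. condition 'offers immunizations' holds; prescription drop-off log present → met
5. HIPAA privacy notice absent → not met
6. DEA registration certificate absent → not met
7. patient counseling notice absent → not met
8. prescription-monitoring upload 156 days ago vs limit 120 → not met
9. expired-stock purge 16 days ago vs limit 30 → met
10. compounding area certification 799 days ago vs limit 730 → not met
Not met: 1, 5, 6, 7, 8, 10

1, 5, 6, 7, 8, 10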